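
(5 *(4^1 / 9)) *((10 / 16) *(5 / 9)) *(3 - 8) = -625/162 = -3.86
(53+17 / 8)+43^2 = 15233/8 = 1904.12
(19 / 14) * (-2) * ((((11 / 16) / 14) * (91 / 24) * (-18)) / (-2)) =-8151/1792 = -4.55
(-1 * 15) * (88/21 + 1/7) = -65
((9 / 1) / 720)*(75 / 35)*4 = 3/28 = 0.11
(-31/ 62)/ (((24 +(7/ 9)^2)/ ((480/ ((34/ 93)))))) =-903960/33881 = -26.68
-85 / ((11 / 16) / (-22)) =2720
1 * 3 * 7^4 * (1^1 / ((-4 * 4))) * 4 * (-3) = 21609/4 = 5402.25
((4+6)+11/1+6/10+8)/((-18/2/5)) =-148/9 = -16.44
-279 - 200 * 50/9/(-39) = -87929/351 = -250.51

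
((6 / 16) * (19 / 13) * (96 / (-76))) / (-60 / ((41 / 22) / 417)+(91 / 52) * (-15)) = 492/9559615 = 0.00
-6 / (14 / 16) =-48/7 = -6.86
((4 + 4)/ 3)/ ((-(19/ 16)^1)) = -128/57 = -2.25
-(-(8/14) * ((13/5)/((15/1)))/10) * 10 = 52/525 = 0.10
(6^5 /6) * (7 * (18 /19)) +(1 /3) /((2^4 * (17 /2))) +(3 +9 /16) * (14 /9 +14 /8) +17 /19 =177928029/20672 = 8607.20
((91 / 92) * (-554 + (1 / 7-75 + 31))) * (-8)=108810/23 = 4730.87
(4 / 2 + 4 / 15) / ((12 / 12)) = 34/15 = 2.27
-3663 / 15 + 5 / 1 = -1196/5 = -239.20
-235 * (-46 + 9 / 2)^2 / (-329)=34445/28 = 1230.18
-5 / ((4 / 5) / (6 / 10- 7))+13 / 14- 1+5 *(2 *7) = 1539/14 = 109.93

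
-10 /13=-0.77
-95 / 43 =-2.21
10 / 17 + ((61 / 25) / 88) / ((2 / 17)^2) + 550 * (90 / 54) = 412563079/448800 = 919.26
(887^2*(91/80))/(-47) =-71595979/3760 = -19041.48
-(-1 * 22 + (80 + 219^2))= -48019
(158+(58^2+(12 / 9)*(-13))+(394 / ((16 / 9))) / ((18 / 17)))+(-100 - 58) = 3555.98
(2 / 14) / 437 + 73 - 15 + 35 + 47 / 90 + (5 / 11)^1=284601173/3028410 = 93.98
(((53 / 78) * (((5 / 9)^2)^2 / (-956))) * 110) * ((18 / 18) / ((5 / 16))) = -1457500/61155081 = -0.02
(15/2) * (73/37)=1095/74 = 14.80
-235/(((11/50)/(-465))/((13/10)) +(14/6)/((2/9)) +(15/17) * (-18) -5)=5138250/227017 = 22.63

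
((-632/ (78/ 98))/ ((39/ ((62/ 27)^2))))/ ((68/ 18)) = -59520496/2094417 = -28.42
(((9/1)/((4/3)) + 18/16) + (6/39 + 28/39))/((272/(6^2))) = 1.16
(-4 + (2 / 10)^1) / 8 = -19/40 = -0.48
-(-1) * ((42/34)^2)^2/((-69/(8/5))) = -0.05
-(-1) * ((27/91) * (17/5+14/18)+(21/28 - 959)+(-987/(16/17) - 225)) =-16239481/7280 = -2230.70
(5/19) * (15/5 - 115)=-560/19 = -29.47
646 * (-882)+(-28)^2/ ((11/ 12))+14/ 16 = -50064595/88 = -568915.85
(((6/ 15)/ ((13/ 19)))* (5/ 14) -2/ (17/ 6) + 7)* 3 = 19.51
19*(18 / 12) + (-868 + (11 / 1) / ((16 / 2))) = -6705/8 = -838.12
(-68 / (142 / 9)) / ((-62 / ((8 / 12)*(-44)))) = -4488/2201 = -2.04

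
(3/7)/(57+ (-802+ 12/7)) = -3/5203 = 0.00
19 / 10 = 1.90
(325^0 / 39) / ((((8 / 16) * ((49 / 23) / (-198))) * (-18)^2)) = -253/17199 = -0.01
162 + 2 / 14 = 1135/7 = 162.14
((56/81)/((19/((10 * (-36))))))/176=-140/1881 = -0.07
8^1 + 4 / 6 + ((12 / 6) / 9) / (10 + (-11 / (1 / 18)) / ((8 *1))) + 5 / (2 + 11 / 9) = 157121/15399 = 10.20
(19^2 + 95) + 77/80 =36557/80 = 456.96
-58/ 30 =-29/15 = -1.93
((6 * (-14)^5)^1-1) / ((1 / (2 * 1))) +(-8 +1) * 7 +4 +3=-6453932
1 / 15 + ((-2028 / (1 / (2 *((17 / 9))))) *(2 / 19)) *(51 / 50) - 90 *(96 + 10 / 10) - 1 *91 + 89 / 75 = -13740323/1425 = -9642.33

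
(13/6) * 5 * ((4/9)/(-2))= -65/27 = -2.41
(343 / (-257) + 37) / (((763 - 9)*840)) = 4583/81386760 = 0.00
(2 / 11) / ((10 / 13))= 0.24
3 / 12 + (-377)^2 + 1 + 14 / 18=5116717/36 = 142131.03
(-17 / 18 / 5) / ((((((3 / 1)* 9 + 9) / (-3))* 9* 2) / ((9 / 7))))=17/15120 = 0.00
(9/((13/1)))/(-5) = -9/65 = -0.14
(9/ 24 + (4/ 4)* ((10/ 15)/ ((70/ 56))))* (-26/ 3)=-1417/180 = -7.87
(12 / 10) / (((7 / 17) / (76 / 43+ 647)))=2845494/1505 = 1890.69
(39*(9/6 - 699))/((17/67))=-3645135/34 = -107209.85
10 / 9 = 1.11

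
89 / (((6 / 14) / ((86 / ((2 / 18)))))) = 160734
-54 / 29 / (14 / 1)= -27/203 = -0.13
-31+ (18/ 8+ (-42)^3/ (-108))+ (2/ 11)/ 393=11365175/17292 = 657.25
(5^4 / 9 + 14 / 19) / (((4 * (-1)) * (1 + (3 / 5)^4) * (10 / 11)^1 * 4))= -16501375/3863232 = -4.27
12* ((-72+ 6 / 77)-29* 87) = -2397708/77 = -31139.06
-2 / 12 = -1/6 = -0.17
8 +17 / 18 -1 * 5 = 71/18 = 3.94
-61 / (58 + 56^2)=-61/3194 = -0.02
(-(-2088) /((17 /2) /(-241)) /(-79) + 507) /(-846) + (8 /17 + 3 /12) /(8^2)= -1.47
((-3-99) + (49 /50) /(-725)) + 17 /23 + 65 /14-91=-187.62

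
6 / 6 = 1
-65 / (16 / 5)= -20.31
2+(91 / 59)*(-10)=-792/59 = -13.42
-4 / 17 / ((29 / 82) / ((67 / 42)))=-10988/10353 = -1.06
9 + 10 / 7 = 73/7 = 10.43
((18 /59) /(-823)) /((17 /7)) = -126/825469 = 0.00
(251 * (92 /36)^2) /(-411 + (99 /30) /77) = -9294530/2330127 = -3.99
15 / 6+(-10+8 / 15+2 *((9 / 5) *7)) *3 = 497/10 = 49.70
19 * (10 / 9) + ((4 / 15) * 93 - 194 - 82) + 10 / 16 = -82607/360 = -229.46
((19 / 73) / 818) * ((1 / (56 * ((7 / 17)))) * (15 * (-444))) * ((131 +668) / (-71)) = 429698205/415490012 = 1.03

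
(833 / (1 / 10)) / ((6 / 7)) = 29155/3 = 9718.33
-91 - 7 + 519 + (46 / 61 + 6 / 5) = 129001/305 = 422.95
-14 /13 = -1.08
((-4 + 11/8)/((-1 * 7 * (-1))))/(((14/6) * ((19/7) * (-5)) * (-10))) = -9/7600 = 0.00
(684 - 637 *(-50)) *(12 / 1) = 390408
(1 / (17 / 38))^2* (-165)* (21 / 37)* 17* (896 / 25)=-896620032/3145 = -285093.81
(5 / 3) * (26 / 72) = 65/108 = 0.60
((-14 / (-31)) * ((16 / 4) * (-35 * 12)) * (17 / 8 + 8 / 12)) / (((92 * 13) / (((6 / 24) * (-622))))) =5105065/18538 = 275.38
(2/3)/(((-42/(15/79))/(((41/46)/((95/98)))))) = -287/103569 = 0.00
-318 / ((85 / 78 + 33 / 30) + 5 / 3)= -82.46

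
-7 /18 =-0.39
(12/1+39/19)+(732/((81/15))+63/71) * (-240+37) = -336109646/12141 = -27683.85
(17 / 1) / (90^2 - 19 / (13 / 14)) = 221/105034 = 0.00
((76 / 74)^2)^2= 2085136/1874161 = 1.11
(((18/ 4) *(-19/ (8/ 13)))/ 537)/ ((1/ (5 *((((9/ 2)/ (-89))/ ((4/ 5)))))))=166725/2039168 = 0.08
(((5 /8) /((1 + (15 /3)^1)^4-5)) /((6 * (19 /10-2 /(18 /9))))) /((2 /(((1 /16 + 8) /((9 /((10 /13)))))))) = 5375/174006144 = 0.00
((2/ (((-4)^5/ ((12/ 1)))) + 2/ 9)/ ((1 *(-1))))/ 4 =-229/4608 = -0.05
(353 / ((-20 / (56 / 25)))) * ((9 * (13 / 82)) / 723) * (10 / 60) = -32123/2470250 = -0.01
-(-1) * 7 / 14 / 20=1/40 = 0.02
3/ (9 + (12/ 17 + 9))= 17/106 = 0.16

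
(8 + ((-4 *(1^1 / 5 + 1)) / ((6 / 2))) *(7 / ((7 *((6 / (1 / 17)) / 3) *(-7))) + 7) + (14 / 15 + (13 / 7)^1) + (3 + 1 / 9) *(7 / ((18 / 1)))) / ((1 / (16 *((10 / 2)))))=622352/9639 = 64.57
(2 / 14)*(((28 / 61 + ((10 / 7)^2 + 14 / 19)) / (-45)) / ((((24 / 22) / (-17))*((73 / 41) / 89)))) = 859095017/107334990 = 8.00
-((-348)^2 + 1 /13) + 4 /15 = -23615243/195 = -121103.81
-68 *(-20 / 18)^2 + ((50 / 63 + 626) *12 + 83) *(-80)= -344988800/567 = -608445.86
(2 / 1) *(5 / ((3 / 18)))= 60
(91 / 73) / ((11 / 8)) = 728/803 = 0.91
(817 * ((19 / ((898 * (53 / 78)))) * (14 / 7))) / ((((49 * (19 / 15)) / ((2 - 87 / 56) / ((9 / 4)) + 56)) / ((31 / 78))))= 896702435/48974226 = 18.31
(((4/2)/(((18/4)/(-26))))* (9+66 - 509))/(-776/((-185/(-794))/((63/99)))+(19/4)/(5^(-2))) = -367407040/146568663 = -2.51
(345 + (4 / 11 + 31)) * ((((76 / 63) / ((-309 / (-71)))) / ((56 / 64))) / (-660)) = -992864/5496183 = -0.18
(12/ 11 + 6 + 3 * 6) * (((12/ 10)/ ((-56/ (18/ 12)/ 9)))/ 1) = -5589/770 = -7.26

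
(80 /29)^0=1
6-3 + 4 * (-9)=-33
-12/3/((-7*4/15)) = 2.14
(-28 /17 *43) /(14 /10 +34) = -2.00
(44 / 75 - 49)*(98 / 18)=-177919/675 = -263.58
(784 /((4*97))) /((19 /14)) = 2744/1843 = 1.49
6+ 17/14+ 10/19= 2059/266 = 7.74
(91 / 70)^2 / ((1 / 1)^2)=169/100 = 1.69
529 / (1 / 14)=7406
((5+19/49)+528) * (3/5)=78408/245 = 320.03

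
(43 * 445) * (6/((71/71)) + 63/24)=1320315/8 = 165039.38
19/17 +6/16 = 203/136 = 1.49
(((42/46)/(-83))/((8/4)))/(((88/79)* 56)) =-237/2687872 = 0.00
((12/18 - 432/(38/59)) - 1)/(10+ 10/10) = -38251/627 = -61.01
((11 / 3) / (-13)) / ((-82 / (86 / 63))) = 473/100737 = 0.00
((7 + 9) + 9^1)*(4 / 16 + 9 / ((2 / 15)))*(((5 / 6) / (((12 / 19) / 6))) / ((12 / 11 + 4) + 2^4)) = 7079875/11136 = 635.76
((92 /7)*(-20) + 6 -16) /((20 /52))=-4966/7 = -709.43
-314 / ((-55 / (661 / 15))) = 207554/825 = 251.58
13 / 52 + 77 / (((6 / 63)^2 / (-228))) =-7742195/4 = -1935548.75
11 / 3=3.67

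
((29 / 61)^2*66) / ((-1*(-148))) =27753/275354 = 0.10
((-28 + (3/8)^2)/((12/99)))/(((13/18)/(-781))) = 413579331/1664 = 248545.27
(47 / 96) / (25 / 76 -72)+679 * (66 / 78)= 75107371/130728 = 574.53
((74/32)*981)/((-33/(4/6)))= -4033/88 = -45.83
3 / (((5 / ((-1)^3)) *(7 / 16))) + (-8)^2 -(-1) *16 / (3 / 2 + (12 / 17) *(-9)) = 68528/1155 = 59.33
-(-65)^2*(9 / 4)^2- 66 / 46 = -7871703/368 = -21390.50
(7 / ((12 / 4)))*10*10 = 700/3 = 233.33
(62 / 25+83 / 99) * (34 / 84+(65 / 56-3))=-1979333/415800 = -4.76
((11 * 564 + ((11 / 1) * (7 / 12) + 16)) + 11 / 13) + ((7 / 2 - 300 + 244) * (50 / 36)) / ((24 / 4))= 5817343/936 = 6215.11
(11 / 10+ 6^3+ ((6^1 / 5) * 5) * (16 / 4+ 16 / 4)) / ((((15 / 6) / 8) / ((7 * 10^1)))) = 296912/5 = 59382.40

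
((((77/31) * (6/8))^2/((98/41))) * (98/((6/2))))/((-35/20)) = -104181/3844 = -27.10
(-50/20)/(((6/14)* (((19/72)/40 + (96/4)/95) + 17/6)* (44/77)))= -3192/967 = -3.30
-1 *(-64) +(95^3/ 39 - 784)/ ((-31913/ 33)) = 17456827/414869 = 42.08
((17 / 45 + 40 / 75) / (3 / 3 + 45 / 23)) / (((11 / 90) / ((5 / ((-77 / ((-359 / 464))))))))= 1692685/13362272 = 0.13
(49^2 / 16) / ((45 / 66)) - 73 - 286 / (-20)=19367/120 = 161.39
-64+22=-42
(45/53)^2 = 2025/2809 = 0.72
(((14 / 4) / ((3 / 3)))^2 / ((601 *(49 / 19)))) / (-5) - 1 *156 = -1875139/12020 = -156.00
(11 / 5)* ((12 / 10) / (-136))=-33/1700 = -0.02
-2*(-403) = 806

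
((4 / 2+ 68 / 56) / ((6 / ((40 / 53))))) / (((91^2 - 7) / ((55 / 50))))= 55/1023218 = 0.00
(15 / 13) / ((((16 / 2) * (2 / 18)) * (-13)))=-135/1352 = -0.10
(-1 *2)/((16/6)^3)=-27/256 = -0.11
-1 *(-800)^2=-640000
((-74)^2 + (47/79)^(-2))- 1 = 5477.83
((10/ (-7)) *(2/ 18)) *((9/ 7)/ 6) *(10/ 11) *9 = -150/539 = -0.28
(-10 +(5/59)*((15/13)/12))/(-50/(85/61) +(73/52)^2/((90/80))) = 60972795/208273186 = 0.29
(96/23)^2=9216/529 = 17.42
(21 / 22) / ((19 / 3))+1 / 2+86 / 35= 22734/7315 = 3.11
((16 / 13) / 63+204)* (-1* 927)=-17210476/91 = -189126.11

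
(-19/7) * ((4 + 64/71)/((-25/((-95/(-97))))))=125628/241045 = 0.52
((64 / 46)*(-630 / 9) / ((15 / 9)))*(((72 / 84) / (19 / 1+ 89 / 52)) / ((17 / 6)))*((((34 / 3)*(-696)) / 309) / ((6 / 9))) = 27795456/850471 = 32.68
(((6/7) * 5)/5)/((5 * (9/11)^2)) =242/945 = 0.26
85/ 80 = 17/16 = 1.06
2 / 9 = 0.22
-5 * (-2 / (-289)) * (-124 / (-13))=-1240/3757 = -0.33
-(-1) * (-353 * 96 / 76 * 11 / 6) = -15532/19 = -817.47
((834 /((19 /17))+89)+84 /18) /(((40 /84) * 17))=335111/3230 = 103.75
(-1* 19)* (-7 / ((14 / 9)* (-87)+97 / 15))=-1995/1933 = -1.03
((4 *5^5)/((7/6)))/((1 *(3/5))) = 125000/7 = 17857.14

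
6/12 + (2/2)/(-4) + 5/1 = 21/4 = 5.25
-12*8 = -96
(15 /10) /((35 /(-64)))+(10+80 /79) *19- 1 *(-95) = 833641/2765 = 301.50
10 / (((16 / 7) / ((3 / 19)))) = 105/152 = 0.69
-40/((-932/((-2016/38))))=-10080/4427 = -2.28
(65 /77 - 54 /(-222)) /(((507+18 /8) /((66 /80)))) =1549/879305 = 0.00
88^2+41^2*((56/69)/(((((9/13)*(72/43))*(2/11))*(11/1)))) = 93140185/11178 = 8332.46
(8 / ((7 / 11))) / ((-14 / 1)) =-44/49 = -0.90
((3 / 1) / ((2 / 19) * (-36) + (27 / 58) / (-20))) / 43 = -22040/1204473 = -0.02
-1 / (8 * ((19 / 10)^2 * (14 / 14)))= -25/722 = -0.03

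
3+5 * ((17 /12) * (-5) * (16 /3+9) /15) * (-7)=25909/108 = 239.90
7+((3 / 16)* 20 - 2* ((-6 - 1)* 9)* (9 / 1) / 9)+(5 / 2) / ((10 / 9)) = 139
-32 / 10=-16/5 = -3.20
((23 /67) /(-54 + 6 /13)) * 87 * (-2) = 299/268 = 1.12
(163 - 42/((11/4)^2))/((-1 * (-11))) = 19051/1331 = 14.31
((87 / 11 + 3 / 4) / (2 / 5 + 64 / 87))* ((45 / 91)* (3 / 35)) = 4474845/13845832 = 0.32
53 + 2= 55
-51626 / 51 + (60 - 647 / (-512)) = -24832795/26112 = -951.01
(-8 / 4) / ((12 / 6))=-1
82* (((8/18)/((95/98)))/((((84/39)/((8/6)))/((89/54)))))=2656472/69255 = 38.36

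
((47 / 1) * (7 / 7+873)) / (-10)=-20539/5 = -4107.80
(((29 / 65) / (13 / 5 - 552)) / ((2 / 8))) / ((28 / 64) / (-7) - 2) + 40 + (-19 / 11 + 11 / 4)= 193382489/4713852 = 41.02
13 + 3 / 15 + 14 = 136/5 = 27.20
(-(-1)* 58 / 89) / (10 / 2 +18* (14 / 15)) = 290/9701 = 0.03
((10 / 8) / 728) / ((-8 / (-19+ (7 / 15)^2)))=2113/524160 = 0.00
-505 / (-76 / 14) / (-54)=-3535/2052 = -1.72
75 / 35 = 15/7 = 2.14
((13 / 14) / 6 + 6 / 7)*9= 255/28 = 9.11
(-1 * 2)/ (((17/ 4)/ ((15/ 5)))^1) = -24/17 = -1.41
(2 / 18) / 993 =1/8937 = 0.00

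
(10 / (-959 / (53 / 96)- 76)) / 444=-265/21332424 = 0.00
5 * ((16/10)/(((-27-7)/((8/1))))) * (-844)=27008/17 = 1588.71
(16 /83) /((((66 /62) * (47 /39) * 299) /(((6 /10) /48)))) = 31/4934765 = 0.00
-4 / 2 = -2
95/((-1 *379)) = -0.25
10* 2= 20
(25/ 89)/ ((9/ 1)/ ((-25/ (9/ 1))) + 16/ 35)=-4375/43343 = -0.10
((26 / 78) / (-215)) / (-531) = 1/342495 = 0.00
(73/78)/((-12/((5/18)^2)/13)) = -1825/23328 = -0.08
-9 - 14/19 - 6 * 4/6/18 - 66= -12989/171 = -75.96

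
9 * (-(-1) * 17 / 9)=17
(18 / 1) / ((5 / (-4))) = -72/5 = -14.40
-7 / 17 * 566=-3962/17 = -233.06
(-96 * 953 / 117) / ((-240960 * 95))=953/27898650 = 0.00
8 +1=9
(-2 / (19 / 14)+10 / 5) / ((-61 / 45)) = -0.39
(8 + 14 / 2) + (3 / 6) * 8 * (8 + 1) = 51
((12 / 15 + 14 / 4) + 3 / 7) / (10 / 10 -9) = -331/560 = -0.59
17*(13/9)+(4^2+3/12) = 1469/36 = 40.81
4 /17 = 0.24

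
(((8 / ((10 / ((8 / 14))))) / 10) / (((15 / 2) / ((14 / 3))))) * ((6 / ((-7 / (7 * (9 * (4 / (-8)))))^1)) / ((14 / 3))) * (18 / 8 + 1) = 468/875 = 0.53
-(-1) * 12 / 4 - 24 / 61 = 159/61 = 2.61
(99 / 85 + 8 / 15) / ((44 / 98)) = 3.78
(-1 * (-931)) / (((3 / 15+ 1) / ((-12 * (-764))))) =7112840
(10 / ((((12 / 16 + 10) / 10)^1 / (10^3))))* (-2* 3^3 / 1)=-502325.58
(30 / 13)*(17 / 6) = 85/13 = 6.54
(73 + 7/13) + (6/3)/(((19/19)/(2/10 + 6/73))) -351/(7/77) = -17968827/4745 = -3786.90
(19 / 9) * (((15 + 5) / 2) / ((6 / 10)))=950/27 = 35.19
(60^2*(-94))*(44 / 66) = -225600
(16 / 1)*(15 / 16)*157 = 2355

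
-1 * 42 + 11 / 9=-367/9 = -40.78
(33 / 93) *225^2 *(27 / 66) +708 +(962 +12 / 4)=559351/62 = 9021.79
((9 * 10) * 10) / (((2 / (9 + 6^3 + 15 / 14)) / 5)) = 3560625/7 = 508660.71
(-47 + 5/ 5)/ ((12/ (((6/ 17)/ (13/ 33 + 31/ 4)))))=-3036/18275 = -0.17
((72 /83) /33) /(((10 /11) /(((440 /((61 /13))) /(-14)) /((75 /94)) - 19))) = -701852/886025 = -0.79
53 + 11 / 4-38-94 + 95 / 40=-591/8 = -73.88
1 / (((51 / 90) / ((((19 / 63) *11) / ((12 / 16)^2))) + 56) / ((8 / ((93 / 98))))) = 3745280/24922047 = 0.15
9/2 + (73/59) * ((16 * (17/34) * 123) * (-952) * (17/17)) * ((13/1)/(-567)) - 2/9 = 84679613/3186 = 26578.66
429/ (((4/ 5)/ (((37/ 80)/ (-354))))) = -0.70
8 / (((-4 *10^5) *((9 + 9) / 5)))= -1/180000 = 0.00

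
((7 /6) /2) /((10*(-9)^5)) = -7/7085880 = 0.00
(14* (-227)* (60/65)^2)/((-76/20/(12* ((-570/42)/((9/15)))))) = -32688000/169 = -193420.12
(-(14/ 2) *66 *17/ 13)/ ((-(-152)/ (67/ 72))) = -87703/23712 = -3.70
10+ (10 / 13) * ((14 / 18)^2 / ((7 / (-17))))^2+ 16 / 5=6337388/426465 = 14.86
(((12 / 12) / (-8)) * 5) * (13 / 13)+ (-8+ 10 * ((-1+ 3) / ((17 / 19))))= 1867/136 = 13.73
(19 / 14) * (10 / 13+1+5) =9.19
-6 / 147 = -2/49 = -0.04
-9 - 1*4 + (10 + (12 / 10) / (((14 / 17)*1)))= -54/35 = -1.54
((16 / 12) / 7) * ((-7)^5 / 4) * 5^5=-7503125/3 = -2501041.67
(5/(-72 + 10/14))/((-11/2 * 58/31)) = 1085/159181 = 0.01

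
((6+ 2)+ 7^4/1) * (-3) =-7227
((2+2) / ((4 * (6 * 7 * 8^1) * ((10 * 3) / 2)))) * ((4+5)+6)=1/336 = 0.00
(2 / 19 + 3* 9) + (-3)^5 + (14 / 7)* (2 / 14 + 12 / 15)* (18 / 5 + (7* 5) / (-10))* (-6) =-721612/3325 = -217.03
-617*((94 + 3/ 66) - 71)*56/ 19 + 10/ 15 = -26276378/627 = -41908.10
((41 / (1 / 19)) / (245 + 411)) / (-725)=-19/11600 = 0.00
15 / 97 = 0.15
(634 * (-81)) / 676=-25677/338 = -75.97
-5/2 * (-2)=5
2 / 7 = 0.29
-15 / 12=-5/4 = -1.25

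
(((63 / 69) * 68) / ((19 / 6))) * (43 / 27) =40936/1311 = 31.23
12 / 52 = 3/13 = 0.23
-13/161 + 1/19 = -0.03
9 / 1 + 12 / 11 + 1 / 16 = 1787/176 = 10.15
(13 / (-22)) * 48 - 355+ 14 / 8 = -16791/44 = -381.61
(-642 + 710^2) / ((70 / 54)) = 13593366/35 = 388381.89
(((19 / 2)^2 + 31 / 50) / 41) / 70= 9087/287000 = 0.03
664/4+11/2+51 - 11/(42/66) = 2873/14 = 205.21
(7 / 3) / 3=7/9 = 0.78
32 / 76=8/19 = 0.42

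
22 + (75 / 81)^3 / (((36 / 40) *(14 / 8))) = 27905638/1240029 = 22.50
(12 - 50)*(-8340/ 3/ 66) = 52820/33 = 1600.61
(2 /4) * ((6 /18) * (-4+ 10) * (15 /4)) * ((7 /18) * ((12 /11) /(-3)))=-35/66 = -0.53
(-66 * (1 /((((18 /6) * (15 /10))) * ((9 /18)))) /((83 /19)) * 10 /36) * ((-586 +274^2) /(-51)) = 103789400/38097 = 2724.35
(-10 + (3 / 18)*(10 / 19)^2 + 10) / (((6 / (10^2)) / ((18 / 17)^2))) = 90000/104329 = 0.86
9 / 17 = 0.53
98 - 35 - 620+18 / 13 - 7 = -7314/13 = -562.62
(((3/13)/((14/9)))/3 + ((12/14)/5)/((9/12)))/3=253/2730 = 0.09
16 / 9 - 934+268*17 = 32614/9 = 3623.78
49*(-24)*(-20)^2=-470400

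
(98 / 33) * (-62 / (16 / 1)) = -1519/132 = -11.51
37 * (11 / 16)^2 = 4477/256 = 17.49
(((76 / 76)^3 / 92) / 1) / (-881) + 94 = 7618887/81052 = 94.00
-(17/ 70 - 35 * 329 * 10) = 115149.76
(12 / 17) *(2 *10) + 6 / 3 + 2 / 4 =565/34 = 16.62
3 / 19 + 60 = 1143/19 = 60.16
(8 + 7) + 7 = 22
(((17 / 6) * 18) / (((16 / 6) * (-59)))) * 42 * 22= -35343/118 = -299.52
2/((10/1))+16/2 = 41/5 = 8.20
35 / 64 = 0.55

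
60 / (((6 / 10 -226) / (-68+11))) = 17100/1127 = 15.17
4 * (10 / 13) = 40/13 = 3.08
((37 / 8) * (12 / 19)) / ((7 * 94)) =111/25004 = 0.00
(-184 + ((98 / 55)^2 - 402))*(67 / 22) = -59062041/33275 = -1774.97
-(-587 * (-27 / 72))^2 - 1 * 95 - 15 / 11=-34180171/704 = -48551.38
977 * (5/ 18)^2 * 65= 1587625/324 = 4900.08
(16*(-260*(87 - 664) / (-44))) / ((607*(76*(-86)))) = 75010/5455109 = 0.01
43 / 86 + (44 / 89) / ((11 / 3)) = 113/178 = 0.63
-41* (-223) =9143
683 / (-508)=-683/508 = -1.34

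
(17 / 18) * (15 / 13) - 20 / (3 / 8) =-52.24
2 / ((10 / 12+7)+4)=12/71 = 0.17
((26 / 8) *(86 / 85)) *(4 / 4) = 559/170 = 3.29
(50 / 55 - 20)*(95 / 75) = -266/11 = -24.18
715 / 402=1.78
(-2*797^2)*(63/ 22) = -40018167/11 = -3638015.18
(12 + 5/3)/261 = 41/783 = 0.05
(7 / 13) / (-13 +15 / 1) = 7/26 = 0.27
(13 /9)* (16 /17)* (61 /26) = 488/153 = 3.19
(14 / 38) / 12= 0.03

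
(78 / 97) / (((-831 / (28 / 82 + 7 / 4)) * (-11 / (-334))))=-744653/12117919 = -0.06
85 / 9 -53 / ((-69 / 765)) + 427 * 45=4101095/207 = 19812.05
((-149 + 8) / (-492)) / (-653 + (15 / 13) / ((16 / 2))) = -1222/2783777 = 0.00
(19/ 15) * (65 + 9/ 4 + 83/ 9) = 52307/540 = 96.86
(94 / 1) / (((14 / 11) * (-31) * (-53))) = 0.04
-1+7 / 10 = -3/10 = -0.30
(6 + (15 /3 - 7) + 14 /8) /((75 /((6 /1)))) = 23/50 = 0.46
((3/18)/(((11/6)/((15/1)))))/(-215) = -3/473 = -0.01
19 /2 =9.50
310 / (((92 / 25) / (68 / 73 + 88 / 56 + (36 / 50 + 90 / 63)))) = 1315795/3358 = 391.84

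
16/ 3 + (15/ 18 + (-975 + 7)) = -5771/6 = -961.83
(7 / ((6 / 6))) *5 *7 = 245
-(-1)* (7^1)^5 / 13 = 1292.85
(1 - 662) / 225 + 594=591.06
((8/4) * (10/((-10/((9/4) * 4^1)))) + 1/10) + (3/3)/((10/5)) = -87/5 = -17.40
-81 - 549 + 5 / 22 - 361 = -21797/22 = -990.77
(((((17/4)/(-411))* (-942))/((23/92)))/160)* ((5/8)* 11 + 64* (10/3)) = 2821133/52608 = 53.63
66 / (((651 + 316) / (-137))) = -9042/967 = -9.35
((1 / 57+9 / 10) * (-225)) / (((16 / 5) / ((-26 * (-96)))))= -161028.95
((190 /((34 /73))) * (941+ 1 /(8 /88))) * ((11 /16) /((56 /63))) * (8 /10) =961191/4 = 240297.75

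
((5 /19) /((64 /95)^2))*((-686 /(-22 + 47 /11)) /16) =1792175/1277952 = 1.40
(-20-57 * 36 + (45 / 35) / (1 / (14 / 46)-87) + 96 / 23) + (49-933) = -39784919/13478 = -2951.84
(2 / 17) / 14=1/119 = 0.01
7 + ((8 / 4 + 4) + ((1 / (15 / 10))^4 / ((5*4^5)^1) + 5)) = 466561/25920 = 18.00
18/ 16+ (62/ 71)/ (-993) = 634031/564024 = 1.12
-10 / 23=-0.43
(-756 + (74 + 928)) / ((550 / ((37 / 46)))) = 4551/12650 = 0.36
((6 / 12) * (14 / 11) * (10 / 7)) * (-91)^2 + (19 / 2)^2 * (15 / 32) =10659245/1408 = 7570.49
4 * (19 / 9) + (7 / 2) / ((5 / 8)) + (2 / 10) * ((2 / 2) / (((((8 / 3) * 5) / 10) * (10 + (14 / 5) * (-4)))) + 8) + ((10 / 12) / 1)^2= 5837/360 = 16.21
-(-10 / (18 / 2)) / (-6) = -5/27 = -0.19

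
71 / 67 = 1.06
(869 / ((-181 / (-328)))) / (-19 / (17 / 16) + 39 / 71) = -344033624/3786701 = -90.85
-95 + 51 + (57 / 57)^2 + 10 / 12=-253/6 = -42.17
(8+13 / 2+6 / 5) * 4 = 314/5 = 62.80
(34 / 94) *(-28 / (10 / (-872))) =207536/235 = 883.13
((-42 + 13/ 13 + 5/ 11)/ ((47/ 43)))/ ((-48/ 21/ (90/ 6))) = 1006845/4136 = 243.43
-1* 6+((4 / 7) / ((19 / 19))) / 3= -122/21 = -5.81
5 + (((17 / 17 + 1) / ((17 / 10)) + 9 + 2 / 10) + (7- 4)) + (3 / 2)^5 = 70639/2720 = 25.97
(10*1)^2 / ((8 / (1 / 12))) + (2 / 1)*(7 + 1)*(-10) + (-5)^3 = -6815/24 = -283.96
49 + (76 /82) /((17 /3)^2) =580943/11849 = 49.03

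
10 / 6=5/3 = 1.67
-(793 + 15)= -808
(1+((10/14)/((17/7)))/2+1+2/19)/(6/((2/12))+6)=485/9044 = 0.05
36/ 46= 18/23 = 0.78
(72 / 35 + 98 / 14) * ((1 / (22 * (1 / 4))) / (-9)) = -634/3465 = -0.18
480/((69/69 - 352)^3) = -160/14414517 = 0.00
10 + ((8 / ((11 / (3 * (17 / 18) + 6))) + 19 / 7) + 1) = 4652/231 = 20.14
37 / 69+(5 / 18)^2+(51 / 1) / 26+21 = 2283845/96876 = 23.57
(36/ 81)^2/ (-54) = -8/2187 = 0.00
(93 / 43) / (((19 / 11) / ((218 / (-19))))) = -223014/15523 = -14.37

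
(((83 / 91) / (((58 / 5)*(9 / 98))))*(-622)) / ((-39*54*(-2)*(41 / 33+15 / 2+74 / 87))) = -1419715/107718741 = -0.01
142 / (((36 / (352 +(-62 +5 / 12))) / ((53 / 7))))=13114055/1512 = 8673.32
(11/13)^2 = 121/169 = 0.72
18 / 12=1.50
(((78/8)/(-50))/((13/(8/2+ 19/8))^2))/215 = -7803/35776000 = 0.00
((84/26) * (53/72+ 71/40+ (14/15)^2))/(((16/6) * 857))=5327/1114100 = 0.00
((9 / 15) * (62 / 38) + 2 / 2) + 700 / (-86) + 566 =2286944/4085 = 559.84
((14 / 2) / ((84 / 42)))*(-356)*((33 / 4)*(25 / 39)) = -171325/26 = -6589.42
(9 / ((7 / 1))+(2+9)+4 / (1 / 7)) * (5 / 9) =470/21 = 22.38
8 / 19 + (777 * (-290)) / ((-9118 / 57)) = 122052667/86621 = 1409.04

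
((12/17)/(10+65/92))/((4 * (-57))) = -92/318155 = 0.00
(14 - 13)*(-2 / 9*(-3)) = 2/3 = 0.67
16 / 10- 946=-944.40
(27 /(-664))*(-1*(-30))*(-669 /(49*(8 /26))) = 3522285/65072 = 54.13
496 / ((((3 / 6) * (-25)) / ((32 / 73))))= -31744/1825 = -17.39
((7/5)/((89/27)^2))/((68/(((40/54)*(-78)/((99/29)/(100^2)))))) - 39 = -359.69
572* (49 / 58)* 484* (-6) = -40696656/29 = -1403332.97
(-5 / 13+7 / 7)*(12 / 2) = 3.69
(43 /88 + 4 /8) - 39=-3345/88 = -38.01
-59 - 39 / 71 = -59.55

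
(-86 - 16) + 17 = -85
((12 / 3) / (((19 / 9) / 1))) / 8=9/38 = 0.24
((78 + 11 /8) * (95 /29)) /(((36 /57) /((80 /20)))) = 1146175/696 = 1646.80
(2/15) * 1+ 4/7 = 74/105 = 0.70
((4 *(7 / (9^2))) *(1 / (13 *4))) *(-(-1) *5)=0.03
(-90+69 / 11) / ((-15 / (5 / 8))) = 307/88 = 3.49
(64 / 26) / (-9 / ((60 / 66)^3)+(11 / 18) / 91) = -0.21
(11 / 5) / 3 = 11/15 = 0.73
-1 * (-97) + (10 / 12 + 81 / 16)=102.90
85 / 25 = 17/5 = 3.40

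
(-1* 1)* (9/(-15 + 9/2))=6/7 = 0.86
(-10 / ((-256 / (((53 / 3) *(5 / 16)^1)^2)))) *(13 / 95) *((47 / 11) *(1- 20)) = -13.23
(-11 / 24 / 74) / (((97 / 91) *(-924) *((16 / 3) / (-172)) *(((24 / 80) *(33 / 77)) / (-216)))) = 19565/57424 = 0.34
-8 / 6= -4/3 = -1.33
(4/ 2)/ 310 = 1/155 = 0.01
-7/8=-0.88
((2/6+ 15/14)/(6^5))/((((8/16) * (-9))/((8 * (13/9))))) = -767/1653372 = 0.00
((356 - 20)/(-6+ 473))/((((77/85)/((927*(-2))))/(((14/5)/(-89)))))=21180096/457193 = 46.33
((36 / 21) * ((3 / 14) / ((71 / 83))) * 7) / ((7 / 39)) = 58266/3479 = 16.75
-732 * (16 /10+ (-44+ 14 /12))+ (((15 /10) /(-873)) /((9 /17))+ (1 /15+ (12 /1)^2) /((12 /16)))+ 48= 30422.89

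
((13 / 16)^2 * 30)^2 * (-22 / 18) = -7854275/16384 = -479.39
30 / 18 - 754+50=-2107/3 = -702.33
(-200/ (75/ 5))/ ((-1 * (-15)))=-8/9 = -0.89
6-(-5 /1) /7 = 47/7 = 6.71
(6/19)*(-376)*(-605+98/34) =23092416/323 = 71493.55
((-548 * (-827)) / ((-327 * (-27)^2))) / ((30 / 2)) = -453196/3575745 = -0.13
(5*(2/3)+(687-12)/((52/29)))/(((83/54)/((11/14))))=5865255/30212 = 194.14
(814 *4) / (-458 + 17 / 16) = -52096/7311 = -7.13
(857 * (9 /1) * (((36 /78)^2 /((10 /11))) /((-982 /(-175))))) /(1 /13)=26725545/6383 = 4186.99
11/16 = 0.69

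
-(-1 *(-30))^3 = -27000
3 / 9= 1/3 = 0.33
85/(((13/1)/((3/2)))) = 255/26 = 9.81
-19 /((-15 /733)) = 13927/15 = 928.47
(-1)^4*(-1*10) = -10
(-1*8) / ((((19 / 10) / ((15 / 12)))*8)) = -25/38 = -0.66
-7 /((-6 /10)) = 35/3 = 11.67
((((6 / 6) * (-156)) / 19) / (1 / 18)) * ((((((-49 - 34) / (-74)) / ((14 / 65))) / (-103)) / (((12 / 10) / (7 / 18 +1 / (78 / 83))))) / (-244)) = -0.04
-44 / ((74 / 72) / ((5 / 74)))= -3960/1369 = -2.89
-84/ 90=-14/15 = -0.93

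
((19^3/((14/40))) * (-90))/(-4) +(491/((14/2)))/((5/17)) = 2205871/5 = 441174.20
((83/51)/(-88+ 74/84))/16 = -581/497624 = 0.00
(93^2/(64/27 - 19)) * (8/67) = -1868184/30083 = -62.10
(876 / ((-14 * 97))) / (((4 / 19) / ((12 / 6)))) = -4161/679 = -6.13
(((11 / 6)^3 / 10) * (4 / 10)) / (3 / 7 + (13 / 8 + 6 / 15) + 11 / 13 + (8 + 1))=121121/6044085 = 0.02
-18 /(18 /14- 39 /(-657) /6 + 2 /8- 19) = 1.03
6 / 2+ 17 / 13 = 4.31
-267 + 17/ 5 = -1318/5 = -263.60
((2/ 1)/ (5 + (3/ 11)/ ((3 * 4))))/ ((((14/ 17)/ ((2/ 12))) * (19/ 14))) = 0.06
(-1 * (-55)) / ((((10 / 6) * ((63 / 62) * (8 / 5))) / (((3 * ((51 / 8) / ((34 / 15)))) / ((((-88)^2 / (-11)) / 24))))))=-20925/3584 = -5.84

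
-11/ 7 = -1.57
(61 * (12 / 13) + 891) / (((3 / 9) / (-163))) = -6022035/13 = -463233.46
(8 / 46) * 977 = 3908/23 = 169.91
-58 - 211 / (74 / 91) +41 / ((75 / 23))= -1692193/5550 = -304.90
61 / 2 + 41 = 143/2 = 71.50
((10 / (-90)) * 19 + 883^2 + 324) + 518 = 7024760/9 = 780528.89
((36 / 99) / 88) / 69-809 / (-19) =13508701/317262 = 42.58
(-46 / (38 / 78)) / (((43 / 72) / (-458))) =59158944/817 = 72409.97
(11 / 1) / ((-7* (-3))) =11/21 = 0.52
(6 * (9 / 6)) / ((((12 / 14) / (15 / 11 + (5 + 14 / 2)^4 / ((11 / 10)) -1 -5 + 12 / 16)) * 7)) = 2487807/88 = 28270.53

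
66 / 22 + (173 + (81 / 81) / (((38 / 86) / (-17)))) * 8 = 1079.21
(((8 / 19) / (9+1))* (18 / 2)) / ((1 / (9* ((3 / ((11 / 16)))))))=15552/1045 = 14.88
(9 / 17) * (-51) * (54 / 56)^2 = -19683/784 = -25.11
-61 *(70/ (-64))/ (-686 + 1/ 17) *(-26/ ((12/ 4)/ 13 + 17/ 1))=5185/35328 = 0.15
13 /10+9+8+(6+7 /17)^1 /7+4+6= 34767/1190 = 29.22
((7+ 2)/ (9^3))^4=1/43046721 = 0.00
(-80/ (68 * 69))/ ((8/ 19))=-95/2346 = -0.04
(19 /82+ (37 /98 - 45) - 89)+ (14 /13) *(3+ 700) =16288812/26117 = 623.69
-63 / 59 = -1.07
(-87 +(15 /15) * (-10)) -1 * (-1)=-96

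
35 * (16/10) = 56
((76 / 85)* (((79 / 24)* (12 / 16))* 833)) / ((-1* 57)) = -3871/120 = -32.26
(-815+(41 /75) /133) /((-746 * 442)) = 2032396/822269175 = 0.00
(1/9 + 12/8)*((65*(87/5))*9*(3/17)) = 98397/34 = 2894.03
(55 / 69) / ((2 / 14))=5.58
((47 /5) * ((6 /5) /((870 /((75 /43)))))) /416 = 141/2593760 = 0.00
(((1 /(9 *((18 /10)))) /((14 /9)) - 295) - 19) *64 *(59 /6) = -37343696/189 = -197585.69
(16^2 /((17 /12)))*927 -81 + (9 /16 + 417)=45655449/272 = 167850.92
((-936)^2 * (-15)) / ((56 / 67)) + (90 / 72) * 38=-220118455/14 = -15722746.79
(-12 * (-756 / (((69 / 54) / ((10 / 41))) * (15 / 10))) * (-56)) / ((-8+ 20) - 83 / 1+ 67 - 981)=12192768/185771 = 65.63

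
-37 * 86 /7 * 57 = -181374/7 = -25910.57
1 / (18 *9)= 1/162 = 0.01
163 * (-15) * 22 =-53790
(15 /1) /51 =5/17 = 0.29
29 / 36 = 0.81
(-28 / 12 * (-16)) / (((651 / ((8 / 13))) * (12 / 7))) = 224/10881 = 0.02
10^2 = 100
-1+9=8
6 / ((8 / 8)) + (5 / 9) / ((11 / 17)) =679/99 = 6.86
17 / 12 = 1.42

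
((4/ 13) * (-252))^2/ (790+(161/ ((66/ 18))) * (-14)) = 1397088/40729 = 34.30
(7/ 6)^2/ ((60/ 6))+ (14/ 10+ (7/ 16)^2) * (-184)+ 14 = -401303/1440 = -278.68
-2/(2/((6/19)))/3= -2/19 = -0.11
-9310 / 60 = -931/6 = -155.17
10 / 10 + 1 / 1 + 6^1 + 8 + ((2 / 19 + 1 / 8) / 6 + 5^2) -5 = 32867/912 = 36.04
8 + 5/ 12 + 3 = 137/12 = 11.42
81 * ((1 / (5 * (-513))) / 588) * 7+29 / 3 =77137/7980 = 9.67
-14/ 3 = -4.67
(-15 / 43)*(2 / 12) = -5/86 = -0.06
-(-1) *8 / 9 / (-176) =-1/198 = -0.01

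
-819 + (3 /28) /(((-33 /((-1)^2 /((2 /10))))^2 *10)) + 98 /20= -82745099/101640 = -814.10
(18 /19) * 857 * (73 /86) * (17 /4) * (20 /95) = 9571833/15523 = 616.62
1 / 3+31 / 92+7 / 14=323/276 = 1.17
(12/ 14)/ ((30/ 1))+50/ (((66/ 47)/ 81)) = 1110386/385 = 2884.12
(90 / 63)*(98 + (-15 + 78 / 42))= 5940/49 = 121.22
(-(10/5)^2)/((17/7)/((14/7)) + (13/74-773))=1036/199847 = 0.01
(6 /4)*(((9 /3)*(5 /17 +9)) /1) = 711/17 = 41.82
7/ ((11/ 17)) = 119/11 = 10.82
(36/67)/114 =6/1273 = 0.00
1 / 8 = 0.12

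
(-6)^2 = 36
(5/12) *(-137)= -685/12 = -57.08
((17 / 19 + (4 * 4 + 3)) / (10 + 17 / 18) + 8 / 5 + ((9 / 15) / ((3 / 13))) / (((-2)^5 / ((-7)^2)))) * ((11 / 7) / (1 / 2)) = -3711873/2096080 = -1.77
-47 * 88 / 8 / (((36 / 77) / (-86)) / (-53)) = -90724711/18 = -5040261.72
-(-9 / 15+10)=-47/5 = -9.40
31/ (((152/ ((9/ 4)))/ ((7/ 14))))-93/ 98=-42873/59584 = -0.72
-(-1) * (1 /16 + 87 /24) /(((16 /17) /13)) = 13039/256 = 50.93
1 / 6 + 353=2119/6 = 353.17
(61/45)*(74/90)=2257/2025 = 1.11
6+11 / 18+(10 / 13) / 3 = 1607/234 = 6.87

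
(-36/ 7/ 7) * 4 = -144/49 = -2.94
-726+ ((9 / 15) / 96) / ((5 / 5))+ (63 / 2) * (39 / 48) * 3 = -51937/80 = -649.21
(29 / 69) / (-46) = -29/3174 = -0.01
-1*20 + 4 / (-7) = -144/7 = -20.57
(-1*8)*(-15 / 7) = 120/7 = 17.14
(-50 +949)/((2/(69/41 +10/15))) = 259811/246 = 1056.14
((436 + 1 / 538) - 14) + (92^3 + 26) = 419175169/538 = 779136.00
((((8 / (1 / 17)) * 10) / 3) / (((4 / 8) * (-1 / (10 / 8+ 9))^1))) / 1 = -27880/3 = -9293.33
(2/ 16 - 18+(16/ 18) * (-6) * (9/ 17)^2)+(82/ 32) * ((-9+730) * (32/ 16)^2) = 17041475/2312 = 7370.88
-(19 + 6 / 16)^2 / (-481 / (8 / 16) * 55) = 4805/677248 = 0.01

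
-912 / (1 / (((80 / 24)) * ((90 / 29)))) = -273600/29 = -9434.48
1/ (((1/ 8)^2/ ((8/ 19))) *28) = 128/133 = 0.96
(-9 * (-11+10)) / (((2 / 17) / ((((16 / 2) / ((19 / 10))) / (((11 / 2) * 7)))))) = 12240/1463 = 8.37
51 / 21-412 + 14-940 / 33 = -97957/231 = -424.06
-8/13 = -0.62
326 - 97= 229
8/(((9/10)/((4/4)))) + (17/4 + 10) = 833/36 = 23.14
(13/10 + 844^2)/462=7123373/4620 = 1541.86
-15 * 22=-330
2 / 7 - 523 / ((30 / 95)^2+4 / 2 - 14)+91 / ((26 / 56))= 7224325/30072 = 240.23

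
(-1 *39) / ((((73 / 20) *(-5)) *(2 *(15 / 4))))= 0.28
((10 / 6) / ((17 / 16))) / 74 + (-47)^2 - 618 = 3002257/1887 = 1591.02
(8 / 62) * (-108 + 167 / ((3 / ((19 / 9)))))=1028/837 = 1.23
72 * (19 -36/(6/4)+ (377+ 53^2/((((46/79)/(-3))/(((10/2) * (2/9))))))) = -26013288/23 = -1131012.52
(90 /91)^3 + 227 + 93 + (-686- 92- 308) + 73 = -521495703/753571 = -692.03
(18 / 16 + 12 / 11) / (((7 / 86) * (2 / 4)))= 8385/154 = 54.45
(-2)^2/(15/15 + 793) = 2/397 = 0.01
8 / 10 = 4/5 = 0.80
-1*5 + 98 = 93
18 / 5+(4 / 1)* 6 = 138/5 = 27.60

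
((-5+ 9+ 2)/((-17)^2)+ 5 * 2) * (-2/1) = -5792/289 = -20.04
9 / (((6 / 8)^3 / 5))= 320/3 = 106.67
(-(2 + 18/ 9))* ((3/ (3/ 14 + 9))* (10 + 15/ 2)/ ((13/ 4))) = -3920/559 = -7.01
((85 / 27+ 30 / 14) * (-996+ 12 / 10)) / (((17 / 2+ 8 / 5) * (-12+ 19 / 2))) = 1326400/6363 = 208.46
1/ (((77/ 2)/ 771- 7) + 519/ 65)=100230/103693 = 0.97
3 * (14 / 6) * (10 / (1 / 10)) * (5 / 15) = 700/3 = 233.33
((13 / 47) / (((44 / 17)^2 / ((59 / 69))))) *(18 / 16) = 664989/16742528 = 0.04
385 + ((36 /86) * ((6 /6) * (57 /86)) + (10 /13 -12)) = 8990960/24037 = 374.05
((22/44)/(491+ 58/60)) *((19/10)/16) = 57/472288 = 0.00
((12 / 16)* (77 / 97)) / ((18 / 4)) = 77/582 = 0.13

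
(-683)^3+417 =-318611570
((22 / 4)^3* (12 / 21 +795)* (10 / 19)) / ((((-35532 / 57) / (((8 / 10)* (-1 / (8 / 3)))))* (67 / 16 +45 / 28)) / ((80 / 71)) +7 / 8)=296493560/45483697 = 6.52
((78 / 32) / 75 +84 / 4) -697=-270387/400 = -675.97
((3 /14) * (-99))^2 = 88209/196 = 450.05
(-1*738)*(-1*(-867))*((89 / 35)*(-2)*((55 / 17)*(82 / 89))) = 67898952/7 = 9699850.29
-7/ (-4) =7/4 = 1.75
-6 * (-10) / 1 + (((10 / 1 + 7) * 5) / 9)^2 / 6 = 36385/486 = 74.87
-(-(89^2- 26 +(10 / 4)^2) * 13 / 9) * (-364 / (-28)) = 1780415/12 = 148367.92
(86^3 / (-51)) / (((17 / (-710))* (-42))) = -225799880/18207 = -12401.82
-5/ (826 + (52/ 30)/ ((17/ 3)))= -425/70236 = -0.01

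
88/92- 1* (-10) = 252/23 = 10.96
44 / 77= 4/7 = 0.57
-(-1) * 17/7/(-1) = -17/7 = -2.43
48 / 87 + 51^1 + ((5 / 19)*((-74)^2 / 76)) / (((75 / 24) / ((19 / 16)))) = 323751/5510 = 58.76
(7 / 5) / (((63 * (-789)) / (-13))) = 13/35505 = 0.00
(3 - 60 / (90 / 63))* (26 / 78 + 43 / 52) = -181/4 = -45.25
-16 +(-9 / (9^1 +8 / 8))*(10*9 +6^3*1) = -1457/5 = -291.40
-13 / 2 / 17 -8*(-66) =17939/34 = 527.62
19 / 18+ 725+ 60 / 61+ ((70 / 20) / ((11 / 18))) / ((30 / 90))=8988701/12078 = 744.22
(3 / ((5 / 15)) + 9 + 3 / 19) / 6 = 115/38 = 3.03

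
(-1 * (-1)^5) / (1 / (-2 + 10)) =8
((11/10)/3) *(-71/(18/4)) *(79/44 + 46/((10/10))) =-49771/180 = -276.51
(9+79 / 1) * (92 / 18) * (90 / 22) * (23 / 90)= 4232/9 = 470.22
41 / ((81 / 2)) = 82/81 = 1.01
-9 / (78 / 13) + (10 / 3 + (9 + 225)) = 1415/6 = 235.83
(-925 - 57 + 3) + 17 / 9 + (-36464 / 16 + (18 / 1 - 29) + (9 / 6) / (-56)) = -3293275/1008 = -3267.14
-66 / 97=-0.68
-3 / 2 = -1.50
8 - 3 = 5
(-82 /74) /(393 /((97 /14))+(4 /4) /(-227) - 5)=-902779/42134194 = -0.02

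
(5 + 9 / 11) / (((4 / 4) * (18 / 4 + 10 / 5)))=128/143 = 0.90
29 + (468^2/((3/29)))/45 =235393/5 = 47078.60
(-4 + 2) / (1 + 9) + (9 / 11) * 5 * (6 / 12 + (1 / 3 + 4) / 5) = 593/110 = 5.39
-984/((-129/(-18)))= -5904/43 = -137.30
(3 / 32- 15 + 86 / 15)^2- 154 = -16095191/230400 = -69.86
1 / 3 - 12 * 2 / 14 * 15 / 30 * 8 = -137/21 = -6.52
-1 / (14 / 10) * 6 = -30/7 = -4.29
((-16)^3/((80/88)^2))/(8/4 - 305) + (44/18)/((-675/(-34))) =10111772/613575 = 16.48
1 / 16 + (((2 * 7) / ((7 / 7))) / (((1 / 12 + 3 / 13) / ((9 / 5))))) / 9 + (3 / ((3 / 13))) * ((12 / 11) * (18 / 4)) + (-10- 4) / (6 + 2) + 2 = 449957/6160 = 73.04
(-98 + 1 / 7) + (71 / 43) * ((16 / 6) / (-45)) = -3980401/40635 = -97.95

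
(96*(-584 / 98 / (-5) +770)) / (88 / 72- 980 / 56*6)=-81622944/114415 = -713.39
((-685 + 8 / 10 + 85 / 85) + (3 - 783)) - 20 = -7416/5 = -1483.20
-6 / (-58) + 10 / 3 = 299/87 = 3.44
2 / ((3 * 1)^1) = 2/3 = 0.67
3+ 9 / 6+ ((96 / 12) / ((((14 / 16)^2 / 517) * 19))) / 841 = 7576147/1565942 = 4.84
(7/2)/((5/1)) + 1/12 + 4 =287/60 = 4.78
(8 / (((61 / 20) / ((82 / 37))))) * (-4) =-52480/2257 = -23.25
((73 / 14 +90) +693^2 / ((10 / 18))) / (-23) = -37588.84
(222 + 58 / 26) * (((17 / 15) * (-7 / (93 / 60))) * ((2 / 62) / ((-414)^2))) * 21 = -2428195/535312557 = 0.00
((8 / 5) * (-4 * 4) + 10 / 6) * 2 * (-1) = 718/15 = 47.87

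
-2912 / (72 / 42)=-1698.67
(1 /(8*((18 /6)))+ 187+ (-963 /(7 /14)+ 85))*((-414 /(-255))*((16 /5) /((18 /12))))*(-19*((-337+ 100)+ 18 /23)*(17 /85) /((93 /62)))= -3428053.97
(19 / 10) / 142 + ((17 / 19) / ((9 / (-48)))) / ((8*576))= 71941/5827680 = 0.01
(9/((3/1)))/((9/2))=0.67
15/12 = 1.25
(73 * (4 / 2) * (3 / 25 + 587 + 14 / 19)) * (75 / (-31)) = -122303616/589 = -207646.21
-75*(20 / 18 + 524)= -39383.33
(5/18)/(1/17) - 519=-9257/18 = -514.28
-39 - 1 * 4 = -43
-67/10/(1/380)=-2546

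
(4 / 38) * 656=1312/19 = 69.05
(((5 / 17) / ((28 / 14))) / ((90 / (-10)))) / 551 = -5/168606 = 0.00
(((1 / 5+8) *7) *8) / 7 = 328/5 = 65.60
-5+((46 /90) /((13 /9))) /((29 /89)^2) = -91142/54665 = -1.67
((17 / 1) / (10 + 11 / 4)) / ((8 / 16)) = 8/3 = 2.67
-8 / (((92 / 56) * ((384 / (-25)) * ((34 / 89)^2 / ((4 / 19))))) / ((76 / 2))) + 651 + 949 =129008575/79764 = 1617.38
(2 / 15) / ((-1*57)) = -2/855 = 0.00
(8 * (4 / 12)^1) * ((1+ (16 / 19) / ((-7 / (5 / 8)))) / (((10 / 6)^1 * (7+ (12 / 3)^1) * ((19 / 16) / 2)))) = 31488/138985 = 0.23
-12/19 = -0.63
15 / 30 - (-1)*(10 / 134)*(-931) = -9243/134 = -68.98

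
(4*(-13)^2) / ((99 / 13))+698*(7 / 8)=277009/396 = 699.52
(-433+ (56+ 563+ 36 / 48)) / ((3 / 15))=933.75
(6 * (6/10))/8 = 9/20 = 0.45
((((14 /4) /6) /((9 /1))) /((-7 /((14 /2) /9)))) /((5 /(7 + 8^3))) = -1211/1620 = -0.75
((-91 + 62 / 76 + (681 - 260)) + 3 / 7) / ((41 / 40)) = 1762220/5453 = 323.17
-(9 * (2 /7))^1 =-2.57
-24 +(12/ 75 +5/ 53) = -31463/1325 = -23.75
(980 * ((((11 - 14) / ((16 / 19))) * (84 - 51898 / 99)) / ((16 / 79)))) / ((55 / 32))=145700569/33 = 4415168.76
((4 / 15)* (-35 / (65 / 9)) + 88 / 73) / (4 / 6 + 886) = -309/3155425 = 0.00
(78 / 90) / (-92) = -13/1380 = -0.01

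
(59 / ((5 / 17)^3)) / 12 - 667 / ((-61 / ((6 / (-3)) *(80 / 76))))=295935853/1738500 = 170.22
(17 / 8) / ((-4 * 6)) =-0.09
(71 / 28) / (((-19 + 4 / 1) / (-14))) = 71/30 = 2.37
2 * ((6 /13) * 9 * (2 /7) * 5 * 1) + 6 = 17.87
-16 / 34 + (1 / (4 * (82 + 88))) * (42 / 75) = -3993/8500 = -0.47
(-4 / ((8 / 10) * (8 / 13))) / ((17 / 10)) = -325/68 = -4.78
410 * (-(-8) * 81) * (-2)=-531360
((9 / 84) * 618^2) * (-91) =-3723759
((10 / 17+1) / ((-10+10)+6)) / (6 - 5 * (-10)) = 9/1904 = 0.00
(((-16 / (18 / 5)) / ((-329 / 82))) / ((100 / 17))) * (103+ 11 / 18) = 519962/26649 = 19.51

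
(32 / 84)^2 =64/441 = 0.15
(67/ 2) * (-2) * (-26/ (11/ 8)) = 13936/11 = 1266.91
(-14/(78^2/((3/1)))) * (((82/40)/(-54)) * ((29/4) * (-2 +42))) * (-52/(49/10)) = -5945/7371 = -0.81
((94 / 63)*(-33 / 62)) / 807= -517/525357 = 0.00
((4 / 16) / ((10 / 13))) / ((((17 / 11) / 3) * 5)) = 429/3400 = 0.13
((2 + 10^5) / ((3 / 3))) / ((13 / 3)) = 300006/13 = 23077.38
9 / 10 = 0.90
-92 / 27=-3.41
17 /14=1.21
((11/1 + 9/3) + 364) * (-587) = -221886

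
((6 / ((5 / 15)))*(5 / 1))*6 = 540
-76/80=-19/20 = -0.95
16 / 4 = 4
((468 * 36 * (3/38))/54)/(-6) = -78/19 = -4.11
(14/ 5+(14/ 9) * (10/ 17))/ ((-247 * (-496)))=1421/46860840 = 0.00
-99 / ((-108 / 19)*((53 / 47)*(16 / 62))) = 304513/5088 = 59.85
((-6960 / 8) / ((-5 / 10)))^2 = 3027600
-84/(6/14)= -196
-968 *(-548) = 530464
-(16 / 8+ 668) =-670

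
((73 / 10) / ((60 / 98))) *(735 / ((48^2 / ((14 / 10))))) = 1226911/230400 = 5.33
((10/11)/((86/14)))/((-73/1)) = -70/34529 = 0.00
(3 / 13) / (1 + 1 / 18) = 54/247 = 0.22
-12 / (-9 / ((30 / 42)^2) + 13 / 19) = 2850/4027 = 0.71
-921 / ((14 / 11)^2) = -111441/196 = -568.58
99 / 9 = 11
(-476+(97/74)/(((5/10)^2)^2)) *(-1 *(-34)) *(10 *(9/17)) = -3030480/37 = -81904.86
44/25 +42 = 1094/25 = 43.76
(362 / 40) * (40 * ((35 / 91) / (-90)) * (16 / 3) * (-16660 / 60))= 2412368/1053 = 2290.95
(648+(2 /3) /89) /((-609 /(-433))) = 74916794/162603 = 460.73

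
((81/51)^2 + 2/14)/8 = 674/2023 = 0.33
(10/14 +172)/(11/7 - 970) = -1209/6779 = -0.18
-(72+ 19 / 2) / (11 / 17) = -2771/22 = -125.95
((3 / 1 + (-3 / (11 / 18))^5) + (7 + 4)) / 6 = -228455155/483153 = -472.84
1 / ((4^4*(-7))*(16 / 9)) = -9/28672 = 0.00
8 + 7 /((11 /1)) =95/11 = 8.64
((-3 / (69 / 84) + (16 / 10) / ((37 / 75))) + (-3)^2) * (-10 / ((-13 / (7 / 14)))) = 36555/11063 = 3.30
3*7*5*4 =420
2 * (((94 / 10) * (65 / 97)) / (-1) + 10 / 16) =-4403/388 = -11.35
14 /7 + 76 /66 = 104/33 = 3.15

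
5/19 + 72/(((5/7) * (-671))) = 7199/63745 = 0.11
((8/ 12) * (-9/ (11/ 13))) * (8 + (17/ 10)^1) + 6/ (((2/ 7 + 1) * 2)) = -10964/165 = -66.45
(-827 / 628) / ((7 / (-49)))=5789/628 = 9.22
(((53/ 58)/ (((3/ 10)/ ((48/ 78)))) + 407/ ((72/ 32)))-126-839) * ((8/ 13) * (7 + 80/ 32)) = -201713804/44109 = -4573.08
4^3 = 64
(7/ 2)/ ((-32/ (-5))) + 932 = 59683/64 = 932.55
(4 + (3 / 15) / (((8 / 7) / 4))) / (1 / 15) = 141/2 = 70.50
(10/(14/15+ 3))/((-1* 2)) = -75/59 = -1.27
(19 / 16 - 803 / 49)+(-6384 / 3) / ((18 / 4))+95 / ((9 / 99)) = 556.91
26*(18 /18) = 26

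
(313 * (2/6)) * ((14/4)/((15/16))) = 17528/45 = 389.51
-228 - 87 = -315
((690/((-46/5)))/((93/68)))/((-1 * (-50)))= -34/31 = -1.10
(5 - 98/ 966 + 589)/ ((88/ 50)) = 1024475/3036 = 337.44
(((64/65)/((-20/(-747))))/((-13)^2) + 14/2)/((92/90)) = 3567843/505310 = 7.06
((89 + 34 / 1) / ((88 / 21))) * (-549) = -16114.40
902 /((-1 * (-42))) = 21.48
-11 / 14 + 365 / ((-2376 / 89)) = -240463/16632 = -14.46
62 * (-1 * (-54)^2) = -180792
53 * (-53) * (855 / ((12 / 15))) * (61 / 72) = -81390775/32 = -2543461.72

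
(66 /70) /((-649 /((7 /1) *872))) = -2616/295 = -8.87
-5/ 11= -0.45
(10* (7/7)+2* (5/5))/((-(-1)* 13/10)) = 120/13 = 9.23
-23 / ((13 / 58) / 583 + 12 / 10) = -3888610/202949 = -19.16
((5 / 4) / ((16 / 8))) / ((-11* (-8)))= 5/704 = 0.01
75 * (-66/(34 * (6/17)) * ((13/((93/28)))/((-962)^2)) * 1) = -1925/1103414 = 0.00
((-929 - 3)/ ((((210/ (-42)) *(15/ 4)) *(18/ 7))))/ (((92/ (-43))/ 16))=-2244256/15525 = -144.56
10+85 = 95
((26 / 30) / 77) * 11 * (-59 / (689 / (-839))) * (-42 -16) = -2871058/5565 = -515.91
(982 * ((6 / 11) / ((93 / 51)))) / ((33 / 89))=2971532/3751 = 792.20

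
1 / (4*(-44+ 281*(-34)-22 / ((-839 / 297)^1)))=-839/32184752 = 0.00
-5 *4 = -20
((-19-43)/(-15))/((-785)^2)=62/9243375 = 0.00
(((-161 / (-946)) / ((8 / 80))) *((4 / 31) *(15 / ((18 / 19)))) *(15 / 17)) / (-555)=-152950/27669081 = -0.01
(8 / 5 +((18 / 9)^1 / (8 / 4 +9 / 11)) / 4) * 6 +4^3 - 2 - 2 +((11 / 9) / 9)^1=888898/12555 = 70.80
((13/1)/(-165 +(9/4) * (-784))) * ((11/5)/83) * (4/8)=-143/1601070 = 0.00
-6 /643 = -0.01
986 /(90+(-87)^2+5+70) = 493/3867 = 0.13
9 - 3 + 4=10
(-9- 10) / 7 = -19/7 = -2.71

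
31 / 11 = 2.82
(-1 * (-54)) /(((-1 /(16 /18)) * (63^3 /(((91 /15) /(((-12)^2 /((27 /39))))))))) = -1/178605 = 0.00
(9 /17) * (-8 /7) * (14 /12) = -12/17 = -0.71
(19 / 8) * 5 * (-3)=-35.62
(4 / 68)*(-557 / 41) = -557/697 = -0.80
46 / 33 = 1.39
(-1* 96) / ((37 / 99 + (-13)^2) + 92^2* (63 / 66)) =-0.01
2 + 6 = 8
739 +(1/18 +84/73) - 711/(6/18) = -1830131/1314 = -1392.79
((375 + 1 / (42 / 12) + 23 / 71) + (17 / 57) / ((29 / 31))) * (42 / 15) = 1052.60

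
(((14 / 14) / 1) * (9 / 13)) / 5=9/65 = 0.14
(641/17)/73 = 641/1241 = 0.52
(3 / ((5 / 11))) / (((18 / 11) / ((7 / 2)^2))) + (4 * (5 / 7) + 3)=46423/840 = 55.27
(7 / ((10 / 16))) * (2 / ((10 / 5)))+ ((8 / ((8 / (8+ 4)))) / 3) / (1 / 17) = 396/5 = 79.20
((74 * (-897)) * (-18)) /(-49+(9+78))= 597402/19 = 31442.21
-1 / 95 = -0.01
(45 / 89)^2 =2025/7921 = 0.26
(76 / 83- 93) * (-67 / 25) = 512081/2075 = 246.79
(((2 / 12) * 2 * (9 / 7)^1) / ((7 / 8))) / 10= 12/245 = 0.05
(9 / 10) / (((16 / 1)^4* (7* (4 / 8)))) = 9/2293760 = 0.00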